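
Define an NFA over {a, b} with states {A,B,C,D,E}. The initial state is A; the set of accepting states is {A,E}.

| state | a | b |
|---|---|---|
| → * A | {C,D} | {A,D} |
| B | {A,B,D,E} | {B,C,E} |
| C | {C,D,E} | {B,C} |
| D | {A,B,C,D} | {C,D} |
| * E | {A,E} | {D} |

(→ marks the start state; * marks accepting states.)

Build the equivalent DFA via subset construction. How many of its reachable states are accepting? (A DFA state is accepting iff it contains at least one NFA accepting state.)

6

Start state of the DFA: {A}.
{A} --a--> {C,D}  [new]
{A} --b--> {A,D}  [new]
{C,D} --a--> {A,B,C,D,E}  [new]
{C,D} --b--> {B,C,D}  [new]
{A,D} --a--> {A,B,C,D}  [new]
{A,D} --b--> {A,C,D}  [new]
{A,B,C,D,E} --a--> {A,B,C,D,E}  [seen]
{A,B,C,D,E} --b--> {A,B,C,D,E}  [seen]
{B,C,D} --a--> {A,B,C,D,E}  [seen]
{B,C,D} --b--> {B,C,D,E}  [new]
{A,B,C,D} --a--> {A,B,C,D,E}  [seen]
{A,B,C,D} --b--> {A,B,C,D,E}  [seen]
{A,C,D} --a--> {A,B,C,D,E}  [seen]
{A,C,D} --b--> {A,B,C,D}  [seen]
{B,C,D,E} --a--> {A,B,C,D,E}  [seen]
{B,C,D,E} --b--> {B,C,D,E}  [seen]
Reachable DFA states: {A}, {C,D}, {A,D}, {A,B,C,D,E}, {B,C,D}, {A,B,C,D}, {A,C,D}, {B,C,D,E}.
Accepting DFA states (contain an NFA accepting state): {A}, {A,D}, {A,B,C,D,E}, {A,B,C,D}, {A,C,D}, {B,C,D,E}.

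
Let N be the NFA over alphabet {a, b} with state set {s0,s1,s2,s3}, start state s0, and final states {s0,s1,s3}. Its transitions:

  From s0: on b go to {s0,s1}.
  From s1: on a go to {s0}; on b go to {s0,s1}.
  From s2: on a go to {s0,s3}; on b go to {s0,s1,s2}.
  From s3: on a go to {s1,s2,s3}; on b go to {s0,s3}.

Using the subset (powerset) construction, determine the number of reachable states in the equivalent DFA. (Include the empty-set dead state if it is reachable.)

Start state of the DFA: {s0}.
{s0} --a--> ∅  [new]
{s0} --b--> {s0,s1}  [new]
∅ --a--> ∅  [seen]
∅ --b--> ∅  [seen]
{s0,s1} --a--> {s0}  [seen]
{s0,s1} --b--> {s0,s1}  [seen]
Reachable DFA states: {s0}, ∅, {s0,s1}.

3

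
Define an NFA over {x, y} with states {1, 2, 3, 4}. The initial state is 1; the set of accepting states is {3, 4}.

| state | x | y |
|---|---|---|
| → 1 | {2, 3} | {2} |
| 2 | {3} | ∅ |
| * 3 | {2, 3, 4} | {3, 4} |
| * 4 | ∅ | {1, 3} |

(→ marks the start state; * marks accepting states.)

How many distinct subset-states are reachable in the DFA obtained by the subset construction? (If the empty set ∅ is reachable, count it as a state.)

Start state of the DFA: {1}.
{1} --x--> {2, 3}  [new]
{1} --y--> {2}  [new]
{2, 3} --x--> {2, 3, 4}  [new]
{2, 3} --y--> {3, 4}  [new]
{2} --x--> {3}  [new]
{2} --y--> ∅  [new]
{2, 3, 4} --x--> {2, 3, 4}  [seen]
{2, 3, 4} --y--> {1, 3, 4}  [new]
{3, 4} --x--> {2, 3, 4}  [seen]
{3, 4} --y--> {1, 3, 4}  [seen]
{3} --x--> {2, 3, 4}  [seen]
{3} --y--> {3, 4}  [seen]
∅ --x--> ∅  [seen]
∅ --y--> ∅  [seen]
{1, 3, 4} --x--> {2, 3, 4}  [seen]
{1, 3, 4} --y--> {1, 2, 3, 4}  [new]
{1, 2, 3, 4} --x--> {2, 3, 4}  [seen]
{1, 2, 3, 4} --y--> {1, 2, 3, 4}  [seen]
Reachable DFA states: {1}, {2, 3}, {2}, {2, 3, 4}, {3, 4}, {3}, ∅, {1, 3, 4}, {1, 2, 3, 4}.

9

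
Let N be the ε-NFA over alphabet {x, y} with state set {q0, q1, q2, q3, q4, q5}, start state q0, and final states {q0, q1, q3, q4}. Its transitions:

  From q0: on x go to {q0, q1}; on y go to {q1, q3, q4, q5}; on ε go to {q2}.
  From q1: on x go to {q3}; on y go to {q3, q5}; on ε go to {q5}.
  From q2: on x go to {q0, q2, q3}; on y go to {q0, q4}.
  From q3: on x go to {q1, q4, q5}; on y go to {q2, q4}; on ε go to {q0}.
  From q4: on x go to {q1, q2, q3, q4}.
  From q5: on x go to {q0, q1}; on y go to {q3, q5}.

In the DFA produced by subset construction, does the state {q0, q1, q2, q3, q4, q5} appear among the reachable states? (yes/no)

yes

Start state of the DFA: {q0, q2} (ε-closure of the NFA start).
{q0, q2} --x--> {q0, q1, q2, q3, q5}  [new]
{q0, q2} --y--> {q0, q1, q2, q3, q4, q5}  [new]
{q0, q1, q2, q3, q5} --x--> {q0, q1, q2, q3, q4, q5}  [seen]
{q0, q1, q2, q3, q5} --y--> {q0, q1, q2, q3, q4, q5}  [seen]
{q0, q1, q2, q3, q4, q5} --x--> {q0, q1, q2, q3, q4, q5}  [seen]
{q0, q1, q2, q3, q4, q5} --y--> {q0, q1, q2, q3, q4, q5}  [seen]
Reachable DFA states: {q0, q2}, {q0, q1, q2, q3, q5}, {q0, q1, q2, q3, q4, q5}.
{q0, q1, q2, q3, q4, q5} is among them.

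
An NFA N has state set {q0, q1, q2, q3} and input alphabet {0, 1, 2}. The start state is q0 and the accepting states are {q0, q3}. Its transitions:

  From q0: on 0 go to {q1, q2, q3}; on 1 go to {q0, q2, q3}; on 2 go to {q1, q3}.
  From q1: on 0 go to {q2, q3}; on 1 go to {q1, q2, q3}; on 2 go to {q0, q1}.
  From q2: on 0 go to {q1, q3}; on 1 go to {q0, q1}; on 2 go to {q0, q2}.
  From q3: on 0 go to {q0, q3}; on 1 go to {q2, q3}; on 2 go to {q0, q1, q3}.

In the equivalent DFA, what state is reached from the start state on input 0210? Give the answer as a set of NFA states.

{q0, q1, q2, q3}

Start: {q0}.
δ(q0,0) = {q1, q2, q3}.
Union: {q1, q2, q3}.
After 0: {q1, q2, q3}.
δ(q1,2) = {q0, q1}; δ(q2,2) = {q0, q2}; δ(q3,2) = {q0, q1, q3}.
Union: {q0, q1, q2, q3}.
After 2: {q0, q1, q2, q3}.
δ(q0,1) = {q0, q2, q3}; δ(q1,1) = {q1, q2, q3}; δ(q2,1) = {q0, q1}; δ(q3,1) = {q2, q3}.
Union: {q0, q1, q2, q3}.
After 1: {q0, q1, q2, q3}.
δ(q0,0) = {q1, q2, q3}; δ(q1,0) = {q2, q3}; δ(q2,0) = {q1, q3}; δ(q3,0) = {q0, q3}.
Union: {q0, q1, q2, q3}.
After 0: {q0, q1, q2, q3}.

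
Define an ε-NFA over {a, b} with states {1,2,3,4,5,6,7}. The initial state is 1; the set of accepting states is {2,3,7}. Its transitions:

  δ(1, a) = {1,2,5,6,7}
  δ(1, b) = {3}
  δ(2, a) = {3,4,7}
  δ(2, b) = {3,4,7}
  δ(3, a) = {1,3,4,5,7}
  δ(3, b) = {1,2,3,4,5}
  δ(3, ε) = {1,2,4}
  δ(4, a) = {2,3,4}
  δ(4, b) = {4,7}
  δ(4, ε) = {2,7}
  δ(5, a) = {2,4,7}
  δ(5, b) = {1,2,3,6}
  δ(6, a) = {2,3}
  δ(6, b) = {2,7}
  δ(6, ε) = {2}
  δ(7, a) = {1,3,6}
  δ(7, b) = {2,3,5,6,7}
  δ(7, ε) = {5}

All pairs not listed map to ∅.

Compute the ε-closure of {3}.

Begin with {3}.
3 →ε {1,2,4}; add 1, 2, 4.
4 →ε {2,7}; add 7.
7 →ε {5}; add 5.
ε-closure = {1,2,3,4,5,7}.

{1,2,3,4,5,7}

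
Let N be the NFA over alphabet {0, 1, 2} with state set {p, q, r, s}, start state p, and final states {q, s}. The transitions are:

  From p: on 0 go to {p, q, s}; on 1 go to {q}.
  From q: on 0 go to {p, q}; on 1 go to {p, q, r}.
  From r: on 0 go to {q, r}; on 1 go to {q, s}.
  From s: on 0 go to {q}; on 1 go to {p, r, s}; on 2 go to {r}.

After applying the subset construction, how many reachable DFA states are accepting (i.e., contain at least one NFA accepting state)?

Start state of the DFA: {p}.
{p} --0--> {p, q, s}  [new]
{p} --1--> {q}  [new]
{p} --2--> ∅  [new]
{p, q, s} --0--> {p, q, s}  [seen]
{p, q, s} --1--> {p, q, r, s}  [new]
{p, q, s} --2--> {r}  [new]
{q} --0--> {p, q}  [new]
{q} --1--> {p, q, r}  [new]
{q} --2--> ∅  [seen]
∅ --0--> ∅  [seen]
∅ --1--> ∅  [seen]
∅ --2--> ∅  [seen]
{p, q, r, s} --0--> {p, q, r, s}  [seen]
{p, q, r, s} --1--> {p, q, r, s}  [seen]
{p, q, r, s} --2--> {r}  [seen]
{r} --0--> {q, r}  [new]
{r} --1--> {q, s}  [new]
{r} --2--> ∅  [seen]
{p, q} --0--> {p, q, s}  [seen]
{p, q} --1--> {p, q, r}  [seen]
{p, q} --2--> ∅  [seen]
{p, q, r} --0--> {p, q, r, s}  [seen]
{p, q, r} --1--> {p, q, r, s}  [seen]
{p, q, r} --2--> ∅  [seen]
{q, r} --0--> {p, q, r}  [seen]
{q, r} --1--> {p, q, r, s}  [seen]
{q, r} --2--> ∅  [seen]
{q, s} --0--> {p, q}  [seen]
{q, s} --1--> {p, q, r, s}  [seen]
{q, s} --2--> {r}  [seen]
Reachable DFA states: {p}, {p, q, s}, {q}, ∅, {p, q, r, s}, {r}, {p, q}, {p, q, r}, {q, r}, {q, s}.
Accepting DFA states (contain an NFA accepting state): {p, q, s}, {q}, {p, q, r, s}, {p, q}, {p, q, r}, {q, r}, {q, s}.

7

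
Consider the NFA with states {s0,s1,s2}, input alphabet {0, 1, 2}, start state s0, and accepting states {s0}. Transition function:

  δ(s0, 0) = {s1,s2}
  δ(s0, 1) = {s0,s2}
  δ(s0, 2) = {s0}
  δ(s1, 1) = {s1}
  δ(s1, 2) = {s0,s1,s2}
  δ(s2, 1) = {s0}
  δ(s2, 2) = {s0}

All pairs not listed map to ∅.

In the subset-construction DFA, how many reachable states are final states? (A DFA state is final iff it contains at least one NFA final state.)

Start state of the DFA: {s0}.
{s0} --0--> {s1,s2}  [new]
{s0} --1--> {s0,s2}  [new]
{s0} --2--> {s0}  [seen]
{s1,s2} --0--> ∅  [new]
{s1,s2} --1--> {s0,s1}  [new]
{s1,s2} --2--> {s0,s1,s2}  [new]
{s0,s2} --0--> {s1,s2}  [seen]
{s0,s2} --1--> {s0,s2}  [seen]
{s0,s2} --2--> {s0}  [seen]
∅ --0--> ∅  [seen]
∅ --1--> ∅  [seen]
∅ --2--> ∅  [seen]
{s0,s1} --0--> {s1,s2}  [seen]
{s0,s1} --1--> {s0,s1,s2}  [seen]
{s0,s1} --2--> {s0,s1,s2}  [seen]
{s0,s1,s2} --0--> {s1,s2}  [seen]
{s0,s1,s2} --1--> {s0,s1,s2}  [seen]
{s0,s1,s2} --2--> {s0,s1,s2}  [seen]
Reachable DFA states: {s0}, {s1,s2}, {s0,s2}, ∅, {s0,s1}, {s0,s1,s2}.
Accepting DFA states (contain an NFA accepting state): {s0}, {s0,s2}, {s0,s1}, {s0,s1,s2}.

4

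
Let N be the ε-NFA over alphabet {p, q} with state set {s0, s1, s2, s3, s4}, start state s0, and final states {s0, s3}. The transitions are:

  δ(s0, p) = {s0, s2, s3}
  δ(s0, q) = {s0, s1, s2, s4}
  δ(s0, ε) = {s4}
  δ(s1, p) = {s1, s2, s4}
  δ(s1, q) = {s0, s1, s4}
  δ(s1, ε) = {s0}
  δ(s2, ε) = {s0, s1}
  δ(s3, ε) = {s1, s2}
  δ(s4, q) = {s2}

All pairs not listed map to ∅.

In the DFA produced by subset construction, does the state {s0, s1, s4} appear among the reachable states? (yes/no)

no

Start state of the DFA: {s0, s4} (ε-closure of the NFA start).
{s0, s4} --p--> {s0, s1, s2, s3, s4}  [new]
{s0, s4} --q--> {s0, s1, s2, s4}  [new]
{s0, s1, s2, s3, s4} --p--> {s0, s1, s2, s3, s4}  [seen]
{s0, s1, s2, s3, s4} --q--> {s0, s1, s2, s4}  [seen]
{s0, s1, s2, s4} --p--> {s0, s1, s2, s3, s4}  [seen]
{s0, s1, s2, s4} --q--> {s0, s1, s2, s4}  [seen]
Reachable DFA states: {s0, s4}, {s0, s1, s2, s3, s4}, {s0, s1, s2, s4}.
{s0, s1, s4} is not among them.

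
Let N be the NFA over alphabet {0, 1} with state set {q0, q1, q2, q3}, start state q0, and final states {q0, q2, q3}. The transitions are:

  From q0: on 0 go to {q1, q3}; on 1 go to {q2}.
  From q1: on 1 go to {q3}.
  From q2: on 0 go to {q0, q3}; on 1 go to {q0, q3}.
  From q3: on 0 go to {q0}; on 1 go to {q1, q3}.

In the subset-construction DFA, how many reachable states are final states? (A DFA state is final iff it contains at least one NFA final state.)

6

Start state of the DFA: {q0}.
{q0} --0--> {q1, q3}  [new]
{q0} --1--> {q2}  [new]
{q1, q3} --0--> {q0}  [seen]
{q1, q3} --1--> {q1, q3}  [seen]
{q2} --0--> {q0, q3}  [new]
{q2} --1--> {q0, q3}  [seen]
{q0, q3} --0--> {q0, q1, q3}  [new]
{q0, q3} --1--> {q1, q2, q3}  [new]
{q0, q1, q3} --0--> {q0, q1, q3}  [seen]
{q0, q1, q3} --1--> {q1, q2, q3}  [seen]
{q1, q2, q3} --0--> {q0, q3}  [seen]
{q1, q2, q3} --1--> {q0, q1, q3}  [seen]
Reachable DFA states: {q0}, {q1, q3}, {q2}, {q0, q3}, {q0, q1, q3}, {q1, q2, q3}.
Accepting DFA states (contain an NFA accepting state): {q0}, {q1, q3}, {q2}, {q0, q3}, {q0, q1, q3}, {q1, q2, q3}.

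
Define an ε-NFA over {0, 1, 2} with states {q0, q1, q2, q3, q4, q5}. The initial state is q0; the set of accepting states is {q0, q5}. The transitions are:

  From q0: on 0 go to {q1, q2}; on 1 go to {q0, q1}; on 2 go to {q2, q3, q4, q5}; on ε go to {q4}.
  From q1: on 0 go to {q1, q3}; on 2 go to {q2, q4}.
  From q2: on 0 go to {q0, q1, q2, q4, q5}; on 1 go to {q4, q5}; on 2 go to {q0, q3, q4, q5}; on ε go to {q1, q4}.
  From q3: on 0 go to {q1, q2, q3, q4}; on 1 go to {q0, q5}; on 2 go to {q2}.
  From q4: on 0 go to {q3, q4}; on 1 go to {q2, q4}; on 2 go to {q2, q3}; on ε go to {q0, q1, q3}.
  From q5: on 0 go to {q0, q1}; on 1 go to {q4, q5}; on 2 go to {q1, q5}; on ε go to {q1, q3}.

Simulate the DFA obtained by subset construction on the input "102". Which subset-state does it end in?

{q0, q1, q2, q3, q4, q5}

Start: {q0, q1, q3, q4}.
δ(q0,1) = {q0, q1}; δ(q1,1) = ∅; δ(q3,1) = {q0, q5}; δ(q4,1) = {q2, q4}.
Union: {q0, q1, q2, q4, q5}.
ε-closure gives {q0, q1, q2, q3, q4, q5}.
After 1: {q0, q1, q2, q3, q4, q5}.
δ(q0,0) = {q1, q2}; δ(q1,0) = {q1, q3}; δ(q2,0) = {q0, q1, q2, q4, q5}; δ(q3,0) = {q1, q2, q3, q4}; δ(q4,0) = {q3, q4}; δ(q5,0) = {q0, q1}.
Union: {q0, q1, q2, q3, q4, q5}.
After 0: {q0, q1, q2, q3, q4, q5}.
δ(q0,2) = {q2, q3, q4, q5}; δ(q1,2) = {q2, q4}; δ(q2,2) = {q0, q3, q4, q5}; δ(q3,2) = {q2}; δ(q4,2) = {q2, q3}; δ(q5,2) = {q1, q5}.
Union: {q0, q1, q2, q3, q4, q5}.
After 2: {q0, q1, q2, q3, q4, q5}.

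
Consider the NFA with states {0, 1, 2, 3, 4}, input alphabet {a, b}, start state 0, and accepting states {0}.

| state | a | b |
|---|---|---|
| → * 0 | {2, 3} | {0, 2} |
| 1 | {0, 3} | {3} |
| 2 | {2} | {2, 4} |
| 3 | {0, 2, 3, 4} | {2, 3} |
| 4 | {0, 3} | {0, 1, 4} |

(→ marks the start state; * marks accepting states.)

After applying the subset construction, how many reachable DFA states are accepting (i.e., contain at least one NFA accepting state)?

Start state of the DFA: {0}.
{0} --a--> {2, 3}  [new]
{0} --b--> {0, 2}  [new]
{2, 3} --a--> {0, 2, 3, 4}  [new]
{2, 3} --b--> {2, 3, 4}  [new]
{0, 2} --a--> {2, 3}  [seen]
{0, 2} --b--> {0, 2, 4}  [new]
{0, 2, 3, 4} --a--> {0, 2, 3, 4}  [seen]
{0, 2, 3, 4} --b--> {0, 1, 2, 3, 4}  [new]
{2, 3, 4} --a--> {0, 2, 3, 4}  [seen]
{2, 3, 4} --b--> {0, 1, 2, 3, 4}  [seen]
{0, 2, 4} --a--> {0, 2, 3}  [new]
{0, 2, 4} --b--> {0, 1, 2, 4}  [new]
{0, 1, 2, 3, 4} --a--> {0, 2, 3, 4}  [seen]
{0, 1, 2, 3, 4} --b--> {0, 1, 2, 3, 4}  [seen]
{0, 2, 3} --a--> {0, 2, 3, 4}  [seen]
{0, 2, 3} --b--> {0, 2, 3, 4}  [seen]
{0, 1, 2, 4} --a--> {0, 2, 3}  [seen]
{0, 1, 2, 4} --b--> {0, 1, 2, 3, 4}  [seen]
Reachable DFA states: {0}, {2, 3}, {0, 2}, {0, 2, 3, 4}, {2, 3, 4}, {0, 2, 4}, {0, 1, 2, 3, 4}, {0, 2, 3}, {0, 1, 2, 4}.
Accepting DFA states (contain an NFA accepting state): {0}, {0, 2}, {0, 2, 3, 4}, {0, 2, 4}, {0, 1, 2, 3, 4}, {0, 2, 3}, {0, 1, 2, 4}.

7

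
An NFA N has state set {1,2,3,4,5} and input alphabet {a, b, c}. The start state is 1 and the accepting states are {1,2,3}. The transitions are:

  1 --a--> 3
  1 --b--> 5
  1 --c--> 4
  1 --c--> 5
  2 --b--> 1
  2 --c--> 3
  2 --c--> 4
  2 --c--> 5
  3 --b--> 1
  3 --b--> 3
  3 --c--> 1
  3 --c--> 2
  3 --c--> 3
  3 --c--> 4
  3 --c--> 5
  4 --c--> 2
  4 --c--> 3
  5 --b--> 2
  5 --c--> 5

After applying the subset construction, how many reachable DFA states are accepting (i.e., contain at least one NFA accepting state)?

10

Start state of the DFA: {1}.
{1} --a--> {3}  [new]
{1} --b--> {5}  [new]
{1} --c--> {4,5}  [new]
{3} --a--> ∅  [new]
{3} --b--> {1,3}  [new]
{3} --c--> {1,2,3,4,5}  [new]
{5} --a--> ∅  [seen]
{5} --b--> {2}  [new]
{5} --c--> {5}  [seen]
{4,5} --a--> ∅  [seen]
{4,5} --b--> {2}  [seen]
{4,5} --c--> {2,3,5}  [new]
∅ --a--> ∅  [seen]
∅ --b--> ∅  [seen]
∅ --c--> ∅  [seen]
{1,3} --a--> {3}  [seen]
{1,3} --b--> {1,3,5}  [new]
{1,3} --c--> {1,2,3,4,5}  [seen]
{1,2,3,4,5} --a--> {3}  [seen]
{1,2,3,4,5} --b--> {1,2,3,5}  [new]
{1,2,3,4,5} --c--> {1,2,3,4,5}  [seen]
{2} --a--> ∅  [seen]
{2} --b--> {1}  [seen]
{2} --c--> {3,4,5}  [new]
{2,3,5} --a--> ∅  [seen]
{2,3,5} --b--> {1,2,3}  [new]
{2,3,5} --c--> {1,2,3,4,5}  [seen]
{1,3,5} --a--> {3}  [seen]
{1,3,5} --b--> {1,2,3,5}  [seen]
{1,3,5} --c--> {1,2,3,4,5}  [seen]
{1,2,3,5} --a--> {3}  [seen]
{1,2,3,5} --b--> {1,2,3,5}  [seen]
{1,2,3,5} --c--> {1,2,3,4,5}  [seen]
{3,4,5} --a--> ∅  [seen]
{3,4,5} --b--> {1,2,3}  [seen]
{3,4,5} --c--> {1,2,3,4,5}  [seen]
{1,2,3} --a--> {3}  [seen]
{1,2,3} --b--> {1,3,5}  [seen]
{1,2,3} --c--> {1,2,3,4,5}  [seen]
Reachable DFA states: {1}, {3}, {5}, {4,5}, ∅, {1,3}, {1,2,3,4,5}, {2}, {2,3,5}, {1,3,5}, {1,2,3,5}, {3,4,5}, {1,2,3}.
Accepting DFA states (contain an NFA accepting state): {1}, {3}, {1,3}, {1,2,3,4,5}, {2}, {2,3,5}, {1,3,5}, {1,2,3,5}, {3,4,5}, {1,2,3}.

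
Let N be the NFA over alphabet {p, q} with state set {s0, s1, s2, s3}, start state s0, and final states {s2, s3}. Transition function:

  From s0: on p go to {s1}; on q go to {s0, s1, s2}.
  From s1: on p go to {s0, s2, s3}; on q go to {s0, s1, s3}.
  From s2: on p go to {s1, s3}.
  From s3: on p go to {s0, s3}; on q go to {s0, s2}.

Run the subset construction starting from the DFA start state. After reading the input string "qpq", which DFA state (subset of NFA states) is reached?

{s0, s1, s2, s3}

Start: {s0}.
δ(s0,q) = {s0, s1, s2}.
Union: {s0, s1, s2}.
After q: {s0, s1, s2}.
δ(s0,p) = {s1}; δ(s1,p) = {s0, s2, s3}; δ(s2,p) = {s1, s3}.
Union: {s0, s1, s2, s3}.
After p: {s0, s1, s2, s3}.
δ(s0,q) = {s0, s1, s2}; δ(s1,q) = {s0, s1, s3}; δ(s2,q) = ∅; δ(s3,q) = {s0, s2}.
Union: {s0, s1, s2, s3}.
After q: {s0, s1, s2, s3}.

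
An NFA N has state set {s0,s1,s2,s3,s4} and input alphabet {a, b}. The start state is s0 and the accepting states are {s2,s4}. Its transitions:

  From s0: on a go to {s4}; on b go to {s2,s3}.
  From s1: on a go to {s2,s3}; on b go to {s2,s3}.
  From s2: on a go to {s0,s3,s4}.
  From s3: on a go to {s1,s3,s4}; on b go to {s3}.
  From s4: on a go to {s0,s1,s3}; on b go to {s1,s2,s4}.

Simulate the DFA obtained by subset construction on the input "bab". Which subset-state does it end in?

Start: {s0}.
δ(s0,b) = {s2,s3}.
Union: {s2,s3}.
After b: {s2,s3}.
δ(s2,a) = {s0,s3,s4}; δ(s3,a) = {s1,s3,s4}.
Union: {s0,s1,s3,s4}.
After a: {s0,s1,s3,s4}.
δ(s0,b) = {s2,s3}; δ(s1,b) = {s2,s3}; δ(s3,b) = {s3}; δ(s4,b) = {s1,s2,s4}.
Union: {s1,s2,s3,s4}.
After b: {s1,s2,s3,s4}.

{s1,s2,s3,s4}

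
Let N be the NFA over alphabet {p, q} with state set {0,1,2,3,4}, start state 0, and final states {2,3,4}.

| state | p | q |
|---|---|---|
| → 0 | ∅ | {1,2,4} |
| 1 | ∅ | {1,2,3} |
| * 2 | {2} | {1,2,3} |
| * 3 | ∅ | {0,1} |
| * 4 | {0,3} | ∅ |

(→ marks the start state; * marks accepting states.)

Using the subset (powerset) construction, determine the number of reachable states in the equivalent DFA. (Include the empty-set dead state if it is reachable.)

8

Start state of the DFA: {0}.
{0} --p--> ∅  [new]
{0} --q--> {1,2,4}  [new]
∅ --p--> ∅  [seen]
∅ --q--> ∅  [seen]
{1,2,4} --p--> {0,2,3}  [new]
{1,2,4} --q--> {1,2,3}  [new]
{0,2,3} --p--> {2}  [new]
{0,2,3} --q--> {0,1,2,3,4}  [new]
{1,2,3} --p--> {2}  [seen]
{1,2,3} --q--> {0,1,2,3}  [new]
{2} --p--> {2}  [seen]
{2} --q--> {1,2,3}  [seen]
{0,1,2,3,4} --p--> {0,2,3}  [seen]
{0,1,2,3,4} --q--> {0,1,2,3,4}  [seen]
{0,1,2,3} --p--> {2}  [seen]
{0,1,2,3} --q--> {0,1,2,3,4}  [seen]
Reachable DFA states: {0}, ∅, {1,2,4}, {0,2,3}, {1,2,3}, {2}, {0,1,2,3,4}, {0,1,2,3}.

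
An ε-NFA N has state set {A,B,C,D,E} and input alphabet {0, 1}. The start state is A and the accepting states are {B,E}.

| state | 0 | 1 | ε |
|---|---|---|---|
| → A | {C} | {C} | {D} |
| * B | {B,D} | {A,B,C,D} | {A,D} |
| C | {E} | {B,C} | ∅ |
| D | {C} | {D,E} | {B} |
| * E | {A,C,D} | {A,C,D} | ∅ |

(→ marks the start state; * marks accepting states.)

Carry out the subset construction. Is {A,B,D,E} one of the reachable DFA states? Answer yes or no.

no

Start state of the DFA: {A,B,D} (ε-closure of the NFA start).
{A,B,D} --0--> {A,B,C,D}  [new]
{A,B,D} --1--> {A,B,C,D,E}  [new]
{A,B,C,D} --0--> {A,B,C,D,E}  [seen]
{A,B,C,D} --1--> {A,B,C,D,E}  [seen]
{A,B,C,D,E} --0--> {A,B,C,D,E}  [seen]
{A,B,C,D,E} --1--> {A,B,C,D,E}  [seen]
Reachable DFA states: {A,B,D}, {A,B,C,D}, {A,B,C,D,E}.
{A,B,D,E} is not among them.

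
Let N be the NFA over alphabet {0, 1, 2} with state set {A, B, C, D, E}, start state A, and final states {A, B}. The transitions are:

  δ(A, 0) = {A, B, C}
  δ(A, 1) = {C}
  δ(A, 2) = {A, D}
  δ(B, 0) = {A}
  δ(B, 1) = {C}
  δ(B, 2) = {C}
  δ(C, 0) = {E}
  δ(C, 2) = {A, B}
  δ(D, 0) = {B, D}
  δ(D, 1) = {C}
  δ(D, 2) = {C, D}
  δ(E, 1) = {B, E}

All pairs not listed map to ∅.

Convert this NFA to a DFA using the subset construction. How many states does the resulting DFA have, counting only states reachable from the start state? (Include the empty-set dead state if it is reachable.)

14

Start state of the DFA: {A}.
{A} --0--> {A, B, C}  [new]
{A} --1--> {C}  [new]
{A} --2--> {A, D}  [new]
{A, B, C} --0--> {A, B, C, E}  [new]
{A, B, C} --1--> {C}  [seen]
{A, B, C} --2--> {A, B, C, D}  [new]
{C} --0--> {E}  [new]
{C} --1--> ∅  [new]
{C} --2--> {A, B}  [new]
{A, D} --0--> {A, B, C, D}  [seen]
{A, D} --1--> {C}  [seen]
{A, D} --2--> {A, C, D}  [new]
{A, B, C, E} --0--> {A, B, C, E}  [seen]
{A, B, C, E} --1--> {B, C, E}  [new]
{A, B, C, E} --2--> {A, B, C, D}  [seen]
{A, B, C, D} --0--> {A, B, C, D, E}  [new]
{A, B, C, D} --1--> {C}  [seen]
{A, B, C, D} --2--> {A, B, C, D}  [seen]
{E} --0--> ∅  [seen]
{E} --1--> {B, E}  [new]
{E} --2--> ∅  [seen]
∅ --0--> ∅  [seen]
∅ --1--> ∅  [seen]
∅ --2--> ∅  [seen]
{A, B} --0--> {A, B, C}  [seen]
{A, B} --1--> {C}  [seen]
{A, B} --2--> {A, C, D}  [seen]
{A, C, D} --0--> {A, B, C, D, E}  [seen]
{A, C, D} --1--> {C}  [seen]
{A, C, D} --2--> {A, B, C, D}  [seen]
{B, C, E} --0--> {A, E}  [new]
{B, C, E} --1--> {B, C, E}  [seen]
{B, C, E} --2--> {A, B, C}  [seen]
{A, B, C, D, E} --0--> {A, B, C, D, E}  [seen]
{A, B, C, D, E} --1--> {B, C, E}  [seen]
{A, B, C, D, E} --2--> {A, B, C, D}  [seen]
{B, E} --0--> {A}  [seen]
{B, E} --1--> {B, C, E}  [seen]
{B, E} --2--> {C}  [seen]
{A, E} --0--> {A, B, C}  [seen]
{A, E} --1--> {B, C, E}  [seen]
{A, E} --2--> {A, D}  [seen]
Reachable DFA states: {A}, {A, B, C}, {C}, {A, D}, {A, B, C, E}, {A, B, C, D}, {E}, ∅, {A, B}, {A, C, D}, {B, C, E}, {A, B, C, D, E}, {B, E}, {A, E}.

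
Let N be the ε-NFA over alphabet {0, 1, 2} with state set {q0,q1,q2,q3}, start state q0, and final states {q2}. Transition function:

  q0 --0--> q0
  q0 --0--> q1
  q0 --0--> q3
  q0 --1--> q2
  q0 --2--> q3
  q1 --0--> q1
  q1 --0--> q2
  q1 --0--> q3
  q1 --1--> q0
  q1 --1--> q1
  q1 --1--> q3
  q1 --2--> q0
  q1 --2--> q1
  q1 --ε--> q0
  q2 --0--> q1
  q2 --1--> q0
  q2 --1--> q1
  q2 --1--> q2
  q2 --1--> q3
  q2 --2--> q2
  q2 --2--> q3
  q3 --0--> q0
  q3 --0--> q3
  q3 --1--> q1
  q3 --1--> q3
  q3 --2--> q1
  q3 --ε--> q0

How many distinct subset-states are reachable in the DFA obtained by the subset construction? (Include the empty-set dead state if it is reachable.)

Start state of the DFA: {q0} (ε-closure of the NFA start).
{q0} --0--> {q0,q1,q3}  [new]
{q0} --1--> {q2}  [new]
{q0} --2--> {q0,q3}  [new]
{q0,q1,q3} --0--> {q0,q1,q2,q3}  [new]
{q0,q1,q3} --1--> {q0,q1,q2,q3}  [seen]
{q0,q1,q3} --2--> {q0,q1,q3}  [seen]
{q2} --0--> {q0,q1}  [new]
{q2} --1--> {q0,q1,q2,q3}  [seen]
{q2} --2--> {q0,q2,q3}  [new]
{q0,q3} --0--> {q0,q1,q3}  [seen]
{q0,q3} --1--> {q0,q1,q2,q3}  [seen]
{q0,q3} --2--> {q0,q1,q3}  [seen]
{q0,q1,q2,q3} --0--> {q0,q1,q2,q3}  [seen]
{q0,q1,q2,q3} --1--> {q0,q1,q2,q3}  [seen]
{q0,q1,q2,q3} --2--> {q0,q1,q2,q3}  [seen]
{q0,q1} --0--> {q0,q1,q2,q3}  [seen]
{q0,q1} --1--> {q0,q1,q2,q3}  [seen]
{q0,q1} --2--> {q0,q1,q3}  [seen]
{q0,q2,q3} --0--> {q0,q1,q3}  [seen]
{q0,q2,q3} --1--> {q0,q1,q2,q3}  [seen]
{q0,q2,q3} --2--> {q0,q1,q2,q3}  [seen]
Reachable DFA states: {q0}, {q0,q1,q3}, {q2}, {q0,q3}, {q0,q1,q2,q3}, {q0,q1}, {q0,q2,q3}.

7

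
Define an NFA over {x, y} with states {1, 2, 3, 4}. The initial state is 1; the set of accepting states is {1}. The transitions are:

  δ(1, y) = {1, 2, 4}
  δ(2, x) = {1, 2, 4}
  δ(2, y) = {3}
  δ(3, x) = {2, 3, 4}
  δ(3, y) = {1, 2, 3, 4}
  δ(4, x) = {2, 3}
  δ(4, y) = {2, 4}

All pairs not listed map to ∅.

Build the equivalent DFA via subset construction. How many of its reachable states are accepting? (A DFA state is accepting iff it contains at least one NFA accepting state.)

3

Start state of the DFA: {1}.
{1} --x--> ∅  [new]
{1} --y--> {1, 2, 4}  [new]
∅ --x--> ∅  [seen]
∅ --y--> ∅  [seen]
{1, 2, 4} --x--> {1, 2, 3, 4}  [new]
{1, 2, 4} --y--> {1, 2, 3, 4}  [seen]
{1, 2, 3, 4} --x--> {1, 2, 3, 4}  [seen]
{1, 2, 3, 4} --y--> {1, 2, 3, 4}  [seen]
Reachable DFA states: {1}, ∅, {1, 2, 4}, {1, 2, 3, 4}.
Accepting DFA states (contain an NFA accepting state): {1}, {1, 2, 4}, {1, 2, 3, 4}.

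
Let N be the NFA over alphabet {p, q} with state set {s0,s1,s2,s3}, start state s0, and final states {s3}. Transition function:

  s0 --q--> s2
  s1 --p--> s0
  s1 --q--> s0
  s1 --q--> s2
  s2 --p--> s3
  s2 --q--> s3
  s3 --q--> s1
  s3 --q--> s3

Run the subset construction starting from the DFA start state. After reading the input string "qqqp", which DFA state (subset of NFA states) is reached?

{s0}

Start: {s0}.
δ(s0,q) = {s2}.
Union: {s2}.
After q: {s2}.
δ(s2,q) = {s3}.
Union: {s3}.
After q: {s3}.
δ(s3,q) = {s1,s3}.
Union: {s1,s3}.
After q: {s1,s3}.
δ(s1,p) = {s0}; δ(s3,p) = ∅.
Union: {s0}.
After p: {s0}.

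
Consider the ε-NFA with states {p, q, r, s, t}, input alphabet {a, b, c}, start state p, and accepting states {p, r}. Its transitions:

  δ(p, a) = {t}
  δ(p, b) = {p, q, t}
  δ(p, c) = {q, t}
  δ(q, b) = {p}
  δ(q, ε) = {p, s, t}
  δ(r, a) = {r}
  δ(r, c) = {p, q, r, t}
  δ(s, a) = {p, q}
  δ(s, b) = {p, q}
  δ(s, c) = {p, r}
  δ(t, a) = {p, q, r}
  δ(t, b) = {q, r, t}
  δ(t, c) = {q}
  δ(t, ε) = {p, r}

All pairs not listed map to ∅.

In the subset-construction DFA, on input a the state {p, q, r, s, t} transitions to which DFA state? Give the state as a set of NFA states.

{p, q, r, s, t}

δ(p,a) = {t}; δ(q,a) = ∅; δ(r,a) = {r}; δ(s,a) = {p, q}; δ(t,a) = {p, q, r}.
Union: {p, q, r, t}.
ε-closure gives {p, q, r, s, t}.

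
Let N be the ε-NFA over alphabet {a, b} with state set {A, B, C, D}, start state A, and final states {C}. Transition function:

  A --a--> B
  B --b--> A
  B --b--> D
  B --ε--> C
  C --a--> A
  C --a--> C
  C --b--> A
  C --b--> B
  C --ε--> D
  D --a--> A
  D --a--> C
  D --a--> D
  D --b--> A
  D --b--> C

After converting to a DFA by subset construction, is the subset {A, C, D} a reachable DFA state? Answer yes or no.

Start state of the DFA: {A} (ε-closure of the NFA start).
{A} --a--> {B, C, D}  [new]
{A} --b--> ∅  [new]
{B, C, D} --a--> {A, C, D}  [new]
{B, C, D} --b--> {A, B, C, D}  [new]
∅ --a--> ∅  [seen]
∅ --b--> ∅  [seen]
{A, C, D} --a--> {A, B, C, D}  [seen]
{A, C, D} --b--> {A, B, C, D}  [seen]
{A, B, C, D} --a--> {A, B, C, D}  [seen]
{A, B, C, D} --b--> {A, B, C, D}  [seen]
Reachable DFA states: {A}, {B, C, D}, ∅, {A, C, D}, {A, B, C, D}.
{A, C, D} is among them.

yes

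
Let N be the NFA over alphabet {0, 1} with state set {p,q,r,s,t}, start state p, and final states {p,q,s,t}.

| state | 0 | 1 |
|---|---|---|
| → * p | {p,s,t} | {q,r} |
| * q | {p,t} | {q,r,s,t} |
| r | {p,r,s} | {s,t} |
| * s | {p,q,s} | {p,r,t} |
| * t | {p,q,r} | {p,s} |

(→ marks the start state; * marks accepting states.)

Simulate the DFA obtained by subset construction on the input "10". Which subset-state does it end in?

{p,r,s,t}

Start: {p}.
δ(p,1) = {q,r}.
Union: {q,r}.
After 1: {q,r}.
δ(q,0) = {p,t}; δ(r,0) = {p,r,s}.
Union: {p,r,s,t}.
After 0: {p,r,s,t}.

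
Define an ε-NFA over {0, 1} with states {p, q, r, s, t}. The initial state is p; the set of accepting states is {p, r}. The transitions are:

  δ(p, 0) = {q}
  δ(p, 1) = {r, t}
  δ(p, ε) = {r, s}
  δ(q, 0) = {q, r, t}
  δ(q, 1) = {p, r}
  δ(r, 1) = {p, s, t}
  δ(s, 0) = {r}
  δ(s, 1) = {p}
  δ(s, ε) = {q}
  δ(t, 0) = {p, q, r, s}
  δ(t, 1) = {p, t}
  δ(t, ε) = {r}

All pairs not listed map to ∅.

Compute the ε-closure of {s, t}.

Begin with {s, t}.
s →ε {q}; add q.
t →ε {r}; add r.
ε-closure = {q, r, s, t}.

{q, r, s, t}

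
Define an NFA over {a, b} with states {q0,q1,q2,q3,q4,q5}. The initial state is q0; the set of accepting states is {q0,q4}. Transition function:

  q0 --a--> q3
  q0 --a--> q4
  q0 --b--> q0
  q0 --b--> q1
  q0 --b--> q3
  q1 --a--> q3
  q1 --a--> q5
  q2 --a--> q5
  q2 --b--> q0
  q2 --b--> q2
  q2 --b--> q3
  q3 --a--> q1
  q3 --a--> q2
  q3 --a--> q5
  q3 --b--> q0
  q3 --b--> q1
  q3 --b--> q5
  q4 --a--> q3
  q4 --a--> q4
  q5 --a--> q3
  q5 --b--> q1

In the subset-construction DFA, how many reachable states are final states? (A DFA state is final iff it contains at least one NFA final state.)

Start state of the DFA: {q0}.
{q0} --a--> {q3,q4}  [new]
{q0} --b--> {q0,q1,q3}  [new]
{q3,q4} --a--> {q1,q2,q3,q4,q5}  [new]
{q3,q4} --b--> {q0,q1,q5}  [new]
{q0,q1,q3} --a--> {q1,q2,q3,q4,q5}  [seen]
{q0,q1,q3} --b--> {q0,q1,q3,q5}  [new]
{q1,q2,q3,q4,q5} --a--> {q1,q2,q3,q4,q5}  [seen]
{q1,q2,q3,q4,q5} --b--> {q0,q1,q2,q3,q5}  [new]
{q0,q1,q5} --a--> {q3,q4,q5}  [new]
{q0,q1,q5} --b--> {q0,q1,q3}  [seen]
{q0,q1,q3,q5} --a--> {q1,q2,q3,q4,q5}  [seen]
{q0,q1,q3,q5} --b--> {q0,q1,q3,q5}  [seen]
{q0,q1,q2,q3,q5} --a--> {q1,q2,q3,q4,q5}  [seen]
{q0,q1,q2,q3,q5} --b--> {q0,q1,q2,q3,q5}  [seen]
{q3,q4,q5} --a--> {q1,q2,q3,q4,q5}  [seen]
{q3,q4,q5} --b--> {q0,q1,q5}  [seen]
Reachable DFA states: {q0}, {q3,q4}, {q0,q1,q3}, {q1,q2,q3,q4,q5}, {q0,q1,q5}, {q0,q1,q3,q5}, {q0,q1,q2,q3,q5}, {q3,q4,q5}.
Accepting DFA states (contain an NFA accepting state): {q0}, {q3,q4}, {q0,q1,q3}, {q1,q2,q3,q4,q5}, {q0,q1,q5}, {q0,q1,q3,q5}, {q0,q1,q2,q3,q5}, {q3,q4,q5}.

8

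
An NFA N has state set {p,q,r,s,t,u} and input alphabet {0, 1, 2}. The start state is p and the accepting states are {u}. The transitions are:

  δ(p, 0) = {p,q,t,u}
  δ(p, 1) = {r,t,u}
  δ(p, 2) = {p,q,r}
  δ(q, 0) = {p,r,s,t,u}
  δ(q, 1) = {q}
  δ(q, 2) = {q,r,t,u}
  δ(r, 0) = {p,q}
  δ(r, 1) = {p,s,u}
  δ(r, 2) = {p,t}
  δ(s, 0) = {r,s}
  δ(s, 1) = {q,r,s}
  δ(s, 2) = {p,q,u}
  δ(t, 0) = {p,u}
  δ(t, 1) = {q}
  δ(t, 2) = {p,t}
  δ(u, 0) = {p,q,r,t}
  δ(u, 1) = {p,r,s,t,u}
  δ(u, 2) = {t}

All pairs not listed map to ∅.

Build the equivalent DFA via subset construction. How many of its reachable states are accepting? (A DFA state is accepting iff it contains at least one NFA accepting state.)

Start state of the DFA: {p}.
{p} --0--> {p,q,t,u}  [new]
{p} --1--> {r,t,u}  [new]
{p} --2--> {p,q,r}  [new]
{p,q,t,u} --0--> {p,q,r,s,t,u}  [new]
{p,q,t,u} --1--> {p,q,r,s,t,u}  [seen]
{p,q,t,u} --2--> {p,q,r,t,u}  [new]
{r,t,u} --0--> {p,q,r,t,u}  [seen]
{r,t,u} --1--> {p,q,r,s,t,u}  [seen]
{r,t,u} --2--> {p,t}  [new]
{p,q,r} --0--> {p,q,r,s,t,u}  [seen]
{p,q,r} --1--> {p,q,r,s,t,u}  [seen]
{p,q,r} --2--> {p,q,r,t,u}  [seen]
{p,q,r,s,t,u} --0--> {p,q,r,s,t,u}  [seen]
{p,q,r,s,t,u} --1--> {p,q,r,s,t,u}  [seen]
{p,q,r,s,t,u} --2--> {p,q,r,t,u}  [seen]
{p,q,r,t,u} --0--> {p,q,r,s,t,u}  [seen]
{p,q,r,t,u} --1--> {p,q,r,s,t,u}  [seen]
{p,q,r,t,u} --2--> {p,q,r,t,u}  [seen]
{p,t} --0--> {p,q,t,u}  [seen]
{p,t} --1--> {q,r,t,u}  [new]
{p,t} --2--> {p,q,r,t}  [new]
{q,r,t,u} --0--> {p,q,r,s,t,u}  [seen]
{q,r,t,u} --1--> {p,q,r,s,t,u}  [seen]
{q,r,t,u} --2--> {p,q,r,t,u}  [seen]
{p,q,r,t} --0--> {p,q,r,s,t,u}  [seen]
{p,q,r,t} --1--> {p,q,r,s,t,u}  [seen]
{p,q,r,t} --2--> {p,q,r,t,u}  [seen]
Reachable DFA states: {p}, {p,q,t,u}, {r,t,u}, {p,q,r}, {p,q,r,s,t,u}, {p,q,r,t,u}, {p,t}, {q,r,t,u}, {p,q,r,t}.
Accepting DFA states (contain an NFA accepting state): {p,q,t,u}, {r,t,u}, {p,q,r,s,t,u}, {p,q,r,t,u}, {q,r,t,u}.

5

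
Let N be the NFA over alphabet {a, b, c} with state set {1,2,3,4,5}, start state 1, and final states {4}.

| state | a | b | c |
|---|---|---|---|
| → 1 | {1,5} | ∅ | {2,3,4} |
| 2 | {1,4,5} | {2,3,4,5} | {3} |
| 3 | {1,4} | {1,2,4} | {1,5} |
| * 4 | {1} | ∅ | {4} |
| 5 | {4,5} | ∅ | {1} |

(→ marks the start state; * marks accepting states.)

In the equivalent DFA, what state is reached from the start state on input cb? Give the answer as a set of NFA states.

{1,2,3,4,5}

Start: {1}.
δ(1,c) = {2,3,4}.
Union: {2,3,4}.
After c: {2,3,4}.
δ(2,b) = {2,3,4,5}; δ(3,b) = {1,2,4}; δ(4,b) = ∅.
Union: {1,2,3,4,5}.
After b: {1,2,3,4,5}.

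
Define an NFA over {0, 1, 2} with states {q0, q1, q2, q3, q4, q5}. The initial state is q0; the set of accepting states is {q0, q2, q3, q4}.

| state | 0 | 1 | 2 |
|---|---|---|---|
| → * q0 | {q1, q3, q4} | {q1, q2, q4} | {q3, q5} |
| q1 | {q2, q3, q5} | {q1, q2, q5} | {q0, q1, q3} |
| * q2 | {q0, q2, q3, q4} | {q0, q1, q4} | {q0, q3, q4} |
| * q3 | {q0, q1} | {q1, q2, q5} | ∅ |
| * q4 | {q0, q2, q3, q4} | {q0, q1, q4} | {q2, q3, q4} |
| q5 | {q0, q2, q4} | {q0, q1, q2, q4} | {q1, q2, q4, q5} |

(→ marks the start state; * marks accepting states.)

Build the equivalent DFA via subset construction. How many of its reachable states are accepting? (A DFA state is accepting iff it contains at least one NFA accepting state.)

10

Start state of the DFA: {q0}.
{q0} --0--> {q1, q3, q4}  [new]
{q0} --1--> {q1, q2, q4}  [new]
{q0} --2--> {q3, q5}  [new]
{q1, q3, q4} --0--> {q0, q1, q2, q3, q4, q5}  [new]
{q1, q3, q4} --1--> {q0, q1, q2, q4, q5}  [new]
{q1, q3, q4} --2--> {q0, q1, q2, q3, q4}  [new]
{q1, q2, q4} --0--> {q0, q2, q3, q4, q5}  [new]
{q1, q2, q4} --1--> {q0, q1, q2, q4, q5}  [seen]
{q1, q2, q4} --2--> {q0, q1, q2, q3, q4}  [seen]
{q3, q5} --0--> {q0, q1, q2, q4}  [new]
{q3, q5} --1--> {q0, q1, q2, q4, q5}  [seen]
{q3, q5} --2--> {q1, q2, q4, q5}  [new]
{q0, q1, q2, q3, q4, q5} --0--> {q0, q1, q2, q3, q4, q5}  [seen]
{q0, q1, q2, q3, q4, q5} --1--> {q0, q1, q2, q4, q5}  [seen]
{q0, q1, q2, q3, q4, q5} --2--> {q0, q1, q2, q3, q4, q5}  [seen]
{q0, q1, q2, q4, q5} --0--> {q0, q1, q2, q3, q4, q5}  [seen]
{q0, q1, q2, q4, q5} --1--> {q0, q1, q2, q4, q5}  [seen]
{q0, q1, q2, q4, q5} --2--> {q0, q1, q2, q3, q4, q5}  [seen]
{q0, q1, q2, q3, q4} --0--> {q0, q1, q2, q3, q4, q5}  [seen]
{q0, q1, q2, q3, q4} --1--> {q0, q1, q2, q4, q5}  [seen]
{q0, q1, q2, q3, q4} --2--> {q0, q1, q2, q3, q4, q5}  [seen]
{q0, q2, q3, q4, q5} --0--> {q0, q1, q2, q3, q4}  [seen]
{q0, q2, q3, q4, q5} --1--> {q0, q1, q2, q4, q5}  [seen]
{q0, q2, q3, q4, q5} --2--> {q0, q1, q2, q3, q4, q5}  [seen]
{q0, q1, q2, q4} --0--> {q0, q1, q2, q3, q4, q5}  [seen]
{q0, q1, q2, q4} --1--> {q0, q1, q2, q4, q5}  [seen]
{q0, q1, q2, q4} --2--> {q0, q1, q2, q3, q4, q5}  [seen]
{q1, q2, q4, q5} --0--> {q0, q2, q3, q4, q5}  [seen]
{q1, q2, q4, q5} --1--> {q0, q1, q2, q4, q5}  [seen]
{q1, q2, q4, q5} --2--> {q0, q1, q2, q3, q4, q5}  [seen]
Reachable DFA states: {q0}, {q1, q3, q4}, {q1, q2, q4}, {q3, q5}, {q0, q1, q2, q3, q4, q5}, {q0, q1, q2, q4, q5}, {q0, q1, q2, q3, q4}, {q0, q2, q3, q4, q5}, {q0, q1, q2, q4}, {q1, q2, q4, q5}.
Accepting DFA states (contain an NFA accepting state): {q0}, {q1, q3, q4}, {q1, q2, q4}, {q3, q5}, {q0, q1, q2, q3, q4, q5}, {q0, q1, q2, q4, q5}, {q0, q1, q2, q3, q4}, {q0, q2, q3, q4, q5}, {q0, q1, q2, q4}, {q1, q2, q4, q5}.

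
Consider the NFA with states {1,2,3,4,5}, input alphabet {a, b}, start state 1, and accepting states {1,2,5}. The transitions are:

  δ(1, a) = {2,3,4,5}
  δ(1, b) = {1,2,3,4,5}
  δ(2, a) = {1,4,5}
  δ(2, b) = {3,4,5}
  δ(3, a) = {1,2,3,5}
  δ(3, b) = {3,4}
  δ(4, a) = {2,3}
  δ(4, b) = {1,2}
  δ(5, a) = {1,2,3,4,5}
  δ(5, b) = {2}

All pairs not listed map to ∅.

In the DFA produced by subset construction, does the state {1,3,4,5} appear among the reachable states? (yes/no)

Start state of the DFA: {1}.
{1} --a--> {2,3,4,5}  [new]
{1} --b--> {1,2,3,4,5}  [new]
{2,3,4,5} --a--> {1,2,3,4,5}  [seen]
{2,3,4,5} --b--> {1,2,3,4,5}  [seen]
{1,2,3,4,5} --a--> {1,2,3,4,5}  [seen]
{1,2,3,4,5} --b--> {1,2,3,4,5}  [seen]
Reachable DFA states: {1}, {2,3,4,5}, {1,2,3,4,5}.
{1,3,4,5} is not among them.

no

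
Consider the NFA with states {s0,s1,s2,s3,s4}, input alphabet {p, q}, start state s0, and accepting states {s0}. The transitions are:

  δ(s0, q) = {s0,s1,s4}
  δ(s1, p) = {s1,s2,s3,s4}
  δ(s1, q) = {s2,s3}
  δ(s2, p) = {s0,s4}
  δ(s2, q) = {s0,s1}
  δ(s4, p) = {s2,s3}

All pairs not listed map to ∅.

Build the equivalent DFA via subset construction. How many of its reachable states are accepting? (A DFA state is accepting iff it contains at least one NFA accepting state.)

4

Start state of the DFA: {s0}.
{s0} --p--> ∅  [new]
{s0} --q--> {s0,s1,s4}  [new]
∅ --p--> ∅  [seen]
∅ --q--> ∅  [seen]
{s0,s1,s4} --p--> {s1,s2,s3,s4}  [new]
{s0,s1,s4} --q--> {s0,s1,s2,s3,s4}  [new]
{s1,s2,s3,s4} --p--> {s0,s1,s2,s3,s4}  [seen]
{s1,s2,s3,s4} --q--> {s0,s1,s2,s3}  [new]
{s0,s1,s2,s3,s4} --p--> {s0,s1,s2,s3,s4}  [seen]
{s0,s1,s2,s3,s4} --q--> {s0,s1,s2,s3,s4}  [seen]
{s0,s1,s2,s3} --p--> {s0,s1,s2,s3,s4}  [seen]
{s0,s1,s2,s3} --q--> {s0,s1,s2,s3,s4}  [seen]
Reachable DFA states: {s0}, ∅, {s0,s1,s4}, {s1,s2,s3,s4}, {s0,s1,s2,s3,s4}, {s0,s1,s2,s3}.
Accepting DFA states (contain an NFA accepting state): {s0}, {s0,s1,s4}, {s0,s1,s2,s3,s4}, {s0,s1,s2,s3}.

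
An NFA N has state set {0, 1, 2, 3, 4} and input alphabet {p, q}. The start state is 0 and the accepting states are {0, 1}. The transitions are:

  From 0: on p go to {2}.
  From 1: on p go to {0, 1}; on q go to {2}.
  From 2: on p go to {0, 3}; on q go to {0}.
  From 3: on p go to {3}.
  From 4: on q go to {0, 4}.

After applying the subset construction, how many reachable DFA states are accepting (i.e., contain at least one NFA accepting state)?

Start state of the DFA: {0}.
{0} --p--> {2}  [new]
{0} --q--> ∅  [new]
{2} --p--> {0, 3}  [new]
{2} --q--> {0}  [seen]
∅ --p--> ∅  [seen]
∅ --q--> ∅  [seen]
{0, 3} --p--> {2, 3}  [new]
{0, 3} --q--> ∅  [seen]
{2, 3} --p--> {0, 3}  [seen]
{2, 3} --q--> {0}  [seen]
Reachable DFA states: {0}, {2}, ∅, {0, 3}, {2, 3}.
Accepting DFA states (contain an NFA accepting state): {0}, {0, 3}.

2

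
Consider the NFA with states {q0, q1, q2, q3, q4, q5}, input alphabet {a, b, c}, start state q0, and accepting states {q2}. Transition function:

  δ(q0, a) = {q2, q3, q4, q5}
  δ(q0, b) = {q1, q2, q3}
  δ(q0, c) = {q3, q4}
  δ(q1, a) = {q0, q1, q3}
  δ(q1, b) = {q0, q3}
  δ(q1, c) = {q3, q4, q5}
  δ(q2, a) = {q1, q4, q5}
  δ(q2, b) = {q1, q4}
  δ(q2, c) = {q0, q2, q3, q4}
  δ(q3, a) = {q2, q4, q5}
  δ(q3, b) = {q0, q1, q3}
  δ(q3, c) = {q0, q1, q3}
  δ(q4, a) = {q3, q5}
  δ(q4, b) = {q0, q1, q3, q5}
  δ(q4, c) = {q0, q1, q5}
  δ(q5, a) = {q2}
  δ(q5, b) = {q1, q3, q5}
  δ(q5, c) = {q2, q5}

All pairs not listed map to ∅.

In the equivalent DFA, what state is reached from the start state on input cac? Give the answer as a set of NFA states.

{q0, q1, q2, q3, q4, q5}

Start: {q0}.
δ(q0,c) = {q3, q4}.
Union: {q3, q4}.
After c: {q3, q4}.
δ(q3,a) = {q2, q4, q5}; δ(q4,a) = {q3, q5}.
Union: {q2, q3, q4, q5}.
After a: {q2, q3, q4, q5}.
δ(q2,c) = {q0, q2, q3, q4}; δ(q3,c) = {q0, q1, q3}; δ(q4,c) = {q0, q1, q5}; δ(q5,c) = {q2, q5}.
Union: {q0, q1, q2, q3, q4, q5}.
After c: {q0, q1, q2, q3, q4, q5}.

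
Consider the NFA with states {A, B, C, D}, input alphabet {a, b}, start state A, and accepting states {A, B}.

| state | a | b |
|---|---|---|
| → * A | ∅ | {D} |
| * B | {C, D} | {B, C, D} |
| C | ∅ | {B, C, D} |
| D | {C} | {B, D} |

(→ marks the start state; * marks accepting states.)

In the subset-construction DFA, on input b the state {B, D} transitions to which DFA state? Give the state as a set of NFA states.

{B, C, D}

δ(B,b) = {B, C, D}; δ(D,b) = {B, D}.
Union: {B, C, D}.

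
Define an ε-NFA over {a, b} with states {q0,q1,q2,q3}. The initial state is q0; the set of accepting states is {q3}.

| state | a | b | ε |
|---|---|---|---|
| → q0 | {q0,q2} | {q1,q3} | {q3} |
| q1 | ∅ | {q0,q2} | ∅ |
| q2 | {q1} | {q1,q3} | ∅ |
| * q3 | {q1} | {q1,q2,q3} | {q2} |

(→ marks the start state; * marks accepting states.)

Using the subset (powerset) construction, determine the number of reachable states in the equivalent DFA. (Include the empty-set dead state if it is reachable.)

Start state of the DFA: {q0,q2,q3} (ε-closure of the NFA start).
{q0,q2,q3} --a--> {q0,q1,q2,q3}  [new]
{q0,q2,q3} --b--> {q1,q2,q3}  [new]
{q0,q1,q2,q3} --a--> {q0,q1,q2,q3}  [seen]
{q0,q1,q2,q3} --b--> {q0,q1,q2,q3}  [seen]
{q1,q2,q3} --a--> {q1}  [new]
{q1,q2,q3} --b--> {q0,q1,q2,q3}  [seen]
{q1} --a--> ∅  [new]
{q1} --b--> {q0,q2,q3}  [seen]
∅ --a--> ∅  [seen]
∅ --b--> ∅  [seen]
Reachable DFA states: {q0,q2,q3}, {q0,q1,q2,q3}, {q1,q2,q3}, {q1}, ∅.

5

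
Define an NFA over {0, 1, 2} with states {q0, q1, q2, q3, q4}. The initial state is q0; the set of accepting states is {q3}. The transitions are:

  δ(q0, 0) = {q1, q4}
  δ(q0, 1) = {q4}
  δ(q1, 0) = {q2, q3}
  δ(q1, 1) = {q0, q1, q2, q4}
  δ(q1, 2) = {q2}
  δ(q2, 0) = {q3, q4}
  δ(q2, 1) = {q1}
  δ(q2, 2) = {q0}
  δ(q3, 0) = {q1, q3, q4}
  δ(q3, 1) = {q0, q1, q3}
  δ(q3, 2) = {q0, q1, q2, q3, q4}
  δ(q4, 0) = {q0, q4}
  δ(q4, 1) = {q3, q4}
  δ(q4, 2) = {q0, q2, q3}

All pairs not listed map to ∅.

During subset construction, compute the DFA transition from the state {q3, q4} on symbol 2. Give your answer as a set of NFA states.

δ(q3,2) = {q0, q1, q2, q3, q4}; δ(q4,2) = {q0, q2, q3}.
Union: {q0, q1, q2, q3, q4}.

{q0, q1, q2, q3, q4}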